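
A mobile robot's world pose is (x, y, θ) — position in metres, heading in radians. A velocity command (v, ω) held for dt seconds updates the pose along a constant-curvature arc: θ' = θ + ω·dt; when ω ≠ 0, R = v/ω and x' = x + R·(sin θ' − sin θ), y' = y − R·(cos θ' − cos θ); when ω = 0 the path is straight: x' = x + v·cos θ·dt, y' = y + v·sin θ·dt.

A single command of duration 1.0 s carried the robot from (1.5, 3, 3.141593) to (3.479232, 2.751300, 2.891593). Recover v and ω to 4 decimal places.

Δθ = 2.891593 − 3.141593 = -0.250000
ω = Δθ/dt = -0.250000/1.0 = -0.2500
R = Δx/(sin θ' − sin θ) = 8.0000
v = R·ω = 8.0000·-0.2500 = -2.0000

v = -2.0000, ω = -0.2500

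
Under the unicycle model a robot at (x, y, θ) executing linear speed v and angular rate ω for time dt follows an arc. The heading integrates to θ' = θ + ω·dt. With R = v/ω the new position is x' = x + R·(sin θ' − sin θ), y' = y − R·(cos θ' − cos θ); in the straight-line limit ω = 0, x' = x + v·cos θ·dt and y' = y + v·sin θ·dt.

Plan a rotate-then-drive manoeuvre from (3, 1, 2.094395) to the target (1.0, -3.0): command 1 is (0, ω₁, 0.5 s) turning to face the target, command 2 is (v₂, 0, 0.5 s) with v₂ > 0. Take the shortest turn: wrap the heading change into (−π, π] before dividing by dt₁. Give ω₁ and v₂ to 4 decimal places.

heading to target = atan2(-3−1, 1−3) = -2.0344
Δθ = wrap(-2.0344 − 2.0944) = 2.1543; ω₁ = Δθ/dt₁ = 4.3087
distance = √((1−3)² + (-3−1)²) = 4.4721; v₂ = distance/dt₂ = 8.9443

ω₁ = 4.3087, v₂ = 8.9443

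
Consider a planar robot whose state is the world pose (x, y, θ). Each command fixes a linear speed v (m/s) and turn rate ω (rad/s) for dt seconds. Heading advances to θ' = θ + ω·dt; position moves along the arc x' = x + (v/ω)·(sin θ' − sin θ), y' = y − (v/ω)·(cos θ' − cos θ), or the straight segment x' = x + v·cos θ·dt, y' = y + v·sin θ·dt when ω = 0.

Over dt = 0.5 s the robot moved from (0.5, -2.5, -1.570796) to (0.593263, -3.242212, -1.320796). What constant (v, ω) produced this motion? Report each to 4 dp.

v = 1.5000, ω = 0.5000

Δθ = -1.320796 − -1.570796 = 0.250000
ω = Δθ/dt = 0.250000/0.5 = 0.5000
R = −Δy/(cos θ' − cos θ) = 3.0000
v = R·ω = 3.0000·0.5000 = 1.5000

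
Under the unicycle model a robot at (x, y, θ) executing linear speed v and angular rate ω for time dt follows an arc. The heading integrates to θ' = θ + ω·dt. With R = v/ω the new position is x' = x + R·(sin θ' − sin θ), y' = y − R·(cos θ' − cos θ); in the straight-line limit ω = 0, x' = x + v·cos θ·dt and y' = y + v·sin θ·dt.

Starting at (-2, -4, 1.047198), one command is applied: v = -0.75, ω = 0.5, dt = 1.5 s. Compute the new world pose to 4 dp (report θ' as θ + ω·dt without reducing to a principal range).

θ' = 1.0472 + 0.5·1.5 = 1.7972
R = v/ω = -0.75/0.5 = -1.5000
x' = -2 + -1.5000·(sin 1.7972 − sin 1.0472) = -2.1627
y' = -4 − -1.5000·(cos 1.7972 − cos 1.0472) = -5.0867

(-2.1627, -5.0867, 1.7972)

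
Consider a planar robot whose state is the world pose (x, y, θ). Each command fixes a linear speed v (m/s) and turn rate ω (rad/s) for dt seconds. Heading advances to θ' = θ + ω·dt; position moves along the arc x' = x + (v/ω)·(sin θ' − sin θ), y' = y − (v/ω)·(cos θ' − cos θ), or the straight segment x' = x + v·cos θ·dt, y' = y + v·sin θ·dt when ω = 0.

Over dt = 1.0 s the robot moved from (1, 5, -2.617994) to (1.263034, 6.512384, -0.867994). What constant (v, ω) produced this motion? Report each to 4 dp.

Δθ = -0.867994 − -2.617994 = 1.750000
ω = Δθ/dt = 1.750000/1.0 = 1.7500
R = −Δy/(cos θ' − cos θ) = -1.0000
v = R·ω = -1.0000·1.7500 = -1.7500

v = -1.7500, ω = 1.7500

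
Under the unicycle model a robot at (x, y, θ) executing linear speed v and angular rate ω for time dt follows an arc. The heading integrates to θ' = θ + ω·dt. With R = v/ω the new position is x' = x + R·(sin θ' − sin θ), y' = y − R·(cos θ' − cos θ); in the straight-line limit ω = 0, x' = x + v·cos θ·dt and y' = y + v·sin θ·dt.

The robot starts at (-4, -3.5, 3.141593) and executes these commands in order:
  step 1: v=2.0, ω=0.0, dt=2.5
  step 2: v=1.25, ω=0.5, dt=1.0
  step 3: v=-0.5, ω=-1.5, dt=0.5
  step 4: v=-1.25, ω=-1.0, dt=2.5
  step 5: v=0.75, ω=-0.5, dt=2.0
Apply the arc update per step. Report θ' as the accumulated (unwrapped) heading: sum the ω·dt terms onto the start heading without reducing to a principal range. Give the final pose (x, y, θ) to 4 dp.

step 1: θ'=3.1416 (straight) → pose (-9.0000, -3.5000, 3.1416)
step 2: θ'=3.6416 (R=2.5000) → pose (-10.1986, -3.8060, 3.6416)
step 3: θ'=2.8916 (R=0.3333) → pose (-9.9563, -3.7756, 2.8916)
step 4: θ'=0.3916 (R=1.2500) → pose (-9.7885, -6.1421, 0.3916)
step 5: θ'=-0.6084 (R=-1.5000) → pose (-8.3586, -6.2977, -0.6084)

(-8.3586, -6.2977, -0.6084)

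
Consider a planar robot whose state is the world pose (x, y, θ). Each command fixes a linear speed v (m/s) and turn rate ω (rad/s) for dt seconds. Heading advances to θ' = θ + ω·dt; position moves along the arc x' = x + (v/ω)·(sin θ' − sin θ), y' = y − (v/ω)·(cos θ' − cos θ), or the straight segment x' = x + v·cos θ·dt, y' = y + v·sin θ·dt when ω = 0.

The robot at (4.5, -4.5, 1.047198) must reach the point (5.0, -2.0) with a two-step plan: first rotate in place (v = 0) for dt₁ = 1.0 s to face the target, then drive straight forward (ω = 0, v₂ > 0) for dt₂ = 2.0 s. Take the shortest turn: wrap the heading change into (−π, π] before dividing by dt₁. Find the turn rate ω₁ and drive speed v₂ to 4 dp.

ω₁ = 0.3262, v₂ = 1.2748

heading to target = atan2(-2−-4.5, 5−4.5) = 1.3734
Δθ = wrap(1.3734 − 1.0472) = 0.3262; ω₁ = Δθ/dt₁ = 0.3262
distance = √((5−4.5)² + (-2−-4.5)²) = 2.5495; v₂ = distance/dt₂ = 1.2748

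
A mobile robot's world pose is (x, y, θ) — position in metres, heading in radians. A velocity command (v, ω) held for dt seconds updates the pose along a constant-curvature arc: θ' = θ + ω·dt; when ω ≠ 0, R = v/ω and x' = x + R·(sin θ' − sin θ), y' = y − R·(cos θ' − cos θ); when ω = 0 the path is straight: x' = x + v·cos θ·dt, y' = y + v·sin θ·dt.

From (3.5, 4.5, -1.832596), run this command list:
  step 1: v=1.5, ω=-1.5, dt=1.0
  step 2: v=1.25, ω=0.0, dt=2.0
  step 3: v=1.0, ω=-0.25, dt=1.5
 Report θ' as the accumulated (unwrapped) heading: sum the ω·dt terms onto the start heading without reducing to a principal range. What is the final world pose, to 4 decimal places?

(-1.4960, 4.8027, -3.7076)

step 1: θ'=-3.3326 (R=-1.0000) → pose (2.3442, 3.7770, -3.3326)
step 2: θ'=-3.3326 (straight) → pose (-0.1103, 4.2516, -3.3326)
step 3: θ'=-3.7076 (R=-4.0000) → pose (-1.4960, 4.8027, -3.7076)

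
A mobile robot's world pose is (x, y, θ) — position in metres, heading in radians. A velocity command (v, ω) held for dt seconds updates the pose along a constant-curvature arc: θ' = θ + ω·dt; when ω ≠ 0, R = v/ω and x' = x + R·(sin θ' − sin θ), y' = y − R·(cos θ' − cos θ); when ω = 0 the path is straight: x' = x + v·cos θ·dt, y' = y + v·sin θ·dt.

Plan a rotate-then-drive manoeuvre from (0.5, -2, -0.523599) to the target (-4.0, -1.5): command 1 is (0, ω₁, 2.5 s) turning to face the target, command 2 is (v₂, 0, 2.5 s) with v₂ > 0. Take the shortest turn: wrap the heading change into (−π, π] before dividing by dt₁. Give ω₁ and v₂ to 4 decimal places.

ω₁ = -1.0915, v₂ = 1.8111

heading to target = atan2(-1.5−-2, -4−0.5) = 3.0309
Δθ = wrap(3.0309 − -0.5236) = -2.7287; ω₁ = Δθ/dt₁ = -1.0915
distance = √((-4−0.5)² + (-1.5−-2)²) = 4.5277; v₂ = distance/dt₂ = 1.8111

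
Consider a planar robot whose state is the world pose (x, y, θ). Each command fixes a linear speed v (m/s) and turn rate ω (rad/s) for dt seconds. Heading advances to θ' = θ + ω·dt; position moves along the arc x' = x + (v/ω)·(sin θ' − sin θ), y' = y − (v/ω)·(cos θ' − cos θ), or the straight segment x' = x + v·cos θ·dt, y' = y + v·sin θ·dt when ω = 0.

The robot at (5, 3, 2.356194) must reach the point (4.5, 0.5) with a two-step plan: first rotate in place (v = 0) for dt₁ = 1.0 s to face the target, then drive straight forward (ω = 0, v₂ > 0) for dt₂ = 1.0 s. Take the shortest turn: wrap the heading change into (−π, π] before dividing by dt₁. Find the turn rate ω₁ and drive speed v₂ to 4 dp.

ω₁ = 2.1588, v₂ = 2.5495

heading to target = atan2(0.5−3, 4.5−5) = -1.7682
Δθ = wrap(-1.7682 − 2.3562) = 2.1588; ω₁ = Δθ/dt₁ = 2.1588
distance = √((4.5−5)² + (0.5−3)²) = 2.5495; v₂ = distance/dt₂ = 2.5495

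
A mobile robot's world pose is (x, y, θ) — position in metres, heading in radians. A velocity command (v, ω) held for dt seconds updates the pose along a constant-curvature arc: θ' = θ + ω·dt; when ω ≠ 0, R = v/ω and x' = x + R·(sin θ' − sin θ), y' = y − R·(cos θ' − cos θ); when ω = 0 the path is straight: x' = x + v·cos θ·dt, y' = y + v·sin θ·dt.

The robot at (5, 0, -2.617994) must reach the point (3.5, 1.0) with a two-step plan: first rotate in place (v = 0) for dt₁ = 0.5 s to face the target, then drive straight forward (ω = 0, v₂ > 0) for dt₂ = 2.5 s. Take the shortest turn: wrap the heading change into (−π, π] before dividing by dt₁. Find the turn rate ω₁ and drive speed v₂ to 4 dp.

ω₁ = -2.2232, v₂ = 0.7211

heading to target = atan2(1−0, 3.5−5) = 2.5536
Δθ = wrap(2.5536 − -2.6180) = -1.1116; ω₁ = Δθ/dt₁ = -2.2232
distance = √((3.5−5)² + (1−0)²) = 1.8028; v₂ = distance/dt₂ = 0.7211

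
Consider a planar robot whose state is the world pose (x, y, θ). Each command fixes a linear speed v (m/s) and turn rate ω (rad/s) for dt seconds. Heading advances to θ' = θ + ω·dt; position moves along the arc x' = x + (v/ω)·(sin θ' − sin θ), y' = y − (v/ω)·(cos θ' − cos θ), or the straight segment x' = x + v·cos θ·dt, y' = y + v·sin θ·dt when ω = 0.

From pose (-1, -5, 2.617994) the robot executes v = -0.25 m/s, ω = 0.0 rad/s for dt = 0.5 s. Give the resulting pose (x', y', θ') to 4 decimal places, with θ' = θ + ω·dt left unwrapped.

(-0.8917, -5.0625, 2.6180)

θ' = 2.6180 + 0.0·0.5 = 2.6180
ω = 0 → straight: x' = -1 + -0.25·cos(2.6180)·0.5 = -0.8917
y' = -5 + -0.25·sin(2.6180)·0.5 = -5.0625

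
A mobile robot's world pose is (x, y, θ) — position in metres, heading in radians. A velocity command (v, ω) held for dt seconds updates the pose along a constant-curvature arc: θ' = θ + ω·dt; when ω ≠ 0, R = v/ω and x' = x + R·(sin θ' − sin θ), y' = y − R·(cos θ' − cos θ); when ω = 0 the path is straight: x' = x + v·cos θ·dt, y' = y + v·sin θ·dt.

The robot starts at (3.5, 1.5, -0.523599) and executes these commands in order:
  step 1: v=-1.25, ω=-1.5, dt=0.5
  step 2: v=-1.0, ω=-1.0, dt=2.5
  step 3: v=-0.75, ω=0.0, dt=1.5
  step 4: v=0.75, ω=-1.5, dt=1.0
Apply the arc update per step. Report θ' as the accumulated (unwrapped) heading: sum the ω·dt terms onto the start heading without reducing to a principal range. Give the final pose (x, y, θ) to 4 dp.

step 1: θ'=-1.2736 (R=0.8333) → pose (3.1199, 1.9777, -1.2736)
step 2: θ'=-3.7736 (R=1.0000) → pose (4.6668, 3.0773, -3.7736)
step 3: θ'=-3.7736 (straight) → pose (5.5745, 2.4127, -3.7736)
step 4: θ'=-5.2736 (R=-0.5000) → pose (5.4466, 3.0823, -5.2736)

(5.4466, 3.0823, -5.2736)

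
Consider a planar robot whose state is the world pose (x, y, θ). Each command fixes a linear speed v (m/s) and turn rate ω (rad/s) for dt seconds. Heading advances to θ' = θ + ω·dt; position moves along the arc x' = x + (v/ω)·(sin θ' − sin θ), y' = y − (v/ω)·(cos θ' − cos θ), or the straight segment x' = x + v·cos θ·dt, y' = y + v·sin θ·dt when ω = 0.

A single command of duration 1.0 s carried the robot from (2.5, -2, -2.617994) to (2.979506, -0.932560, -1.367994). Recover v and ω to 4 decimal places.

v = -1.2500, ω = 1.2500

Δθ = -1.367994 − -2.617994 = 1.250000
ω = Δθ/dt = 1.250000/1.0 = 1.2500
R = −Δy/(cos θ' − cos θ) = -1.0000
v = R·ω = -1.0000·1.2500 = -1.2500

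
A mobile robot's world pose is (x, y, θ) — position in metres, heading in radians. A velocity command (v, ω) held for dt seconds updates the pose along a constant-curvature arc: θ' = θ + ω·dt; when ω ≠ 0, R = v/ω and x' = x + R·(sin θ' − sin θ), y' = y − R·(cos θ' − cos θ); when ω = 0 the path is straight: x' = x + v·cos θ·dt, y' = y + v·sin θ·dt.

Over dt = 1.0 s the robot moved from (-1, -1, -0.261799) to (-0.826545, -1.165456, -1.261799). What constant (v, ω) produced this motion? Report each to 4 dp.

v = 0.2500, ω = -1.0000

Δθ = -1.261799 − -0.261799 = -1.000000
ω = Δθ/dt = -1.000000/1.0 = -1.0000
R = Δx/(sin θ' − sin θ) = -0.2500
v = R·ω = -0.2500·-1.0000 = 0.2500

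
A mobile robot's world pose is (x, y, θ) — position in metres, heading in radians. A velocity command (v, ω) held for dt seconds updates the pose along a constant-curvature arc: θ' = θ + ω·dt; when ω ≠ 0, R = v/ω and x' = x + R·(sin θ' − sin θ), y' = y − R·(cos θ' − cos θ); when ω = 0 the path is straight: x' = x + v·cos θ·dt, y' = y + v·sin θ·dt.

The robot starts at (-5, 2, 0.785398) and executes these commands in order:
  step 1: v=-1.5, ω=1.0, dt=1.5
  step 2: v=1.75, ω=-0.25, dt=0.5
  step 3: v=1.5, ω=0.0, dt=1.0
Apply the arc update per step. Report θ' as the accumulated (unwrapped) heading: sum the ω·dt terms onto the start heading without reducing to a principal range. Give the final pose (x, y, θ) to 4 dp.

step 1: θ'=2.2854 (R=-1.5000) → pose (-5.0724, -0.0436, 2.2854)
step 2: θ'=2.1604 (R=-7.0000) → pose (-5.6030, 0.6514, 2.1604)
step 3: θ'=2.1604 (straight) → pose (-6.4371, 1.8981, 2.1604)

(-6.4371, 1.8981, 2.1604)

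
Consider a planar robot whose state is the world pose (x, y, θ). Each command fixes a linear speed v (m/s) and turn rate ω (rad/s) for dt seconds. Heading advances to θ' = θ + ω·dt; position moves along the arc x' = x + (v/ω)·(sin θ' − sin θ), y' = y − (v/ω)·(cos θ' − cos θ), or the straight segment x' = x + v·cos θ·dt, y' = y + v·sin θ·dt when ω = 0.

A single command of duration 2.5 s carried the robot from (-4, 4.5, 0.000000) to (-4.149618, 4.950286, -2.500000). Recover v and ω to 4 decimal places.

Δθ = -2.500000 − 0.000000 = -2.500000
ω = Δθ/dt = -2.500000/2.5 = -1.0000
R = −Δy/(cos θ' − cos θ) = 0.2500
v = R·ω = 0.2500·-1.0000 = -0.2500

v = -0.2500, ω = -1.0000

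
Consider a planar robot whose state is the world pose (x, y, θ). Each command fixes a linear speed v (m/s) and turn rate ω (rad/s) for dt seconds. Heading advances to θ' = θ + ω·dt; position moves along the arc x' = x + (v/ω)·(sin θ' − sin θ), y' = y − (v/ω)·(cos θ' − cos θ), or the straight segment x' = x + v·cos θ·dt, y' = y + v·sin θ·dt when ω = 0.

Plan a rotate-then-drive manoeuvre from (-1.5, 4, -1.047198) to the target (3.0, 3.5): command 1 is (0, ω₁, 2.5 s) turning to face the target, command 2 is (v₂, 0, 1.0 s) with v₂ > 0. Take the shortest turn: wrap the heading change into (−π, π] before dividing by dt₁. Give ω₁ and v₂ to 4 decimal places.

heading to target = atan2(3.5−4, 3−-1.5) = -0.1107
Δθ = wrap(-0.1107 − -1.0472) = 0.9365; ω₁ = Δθ/dt₁ = 0.3746
distance = √((3−-1.5)² + (3.5−4)²) = 4.5277; v₂ = distance/dt₂ = 4.5277

ω₁ = 0.3746, v₂ = 4.5277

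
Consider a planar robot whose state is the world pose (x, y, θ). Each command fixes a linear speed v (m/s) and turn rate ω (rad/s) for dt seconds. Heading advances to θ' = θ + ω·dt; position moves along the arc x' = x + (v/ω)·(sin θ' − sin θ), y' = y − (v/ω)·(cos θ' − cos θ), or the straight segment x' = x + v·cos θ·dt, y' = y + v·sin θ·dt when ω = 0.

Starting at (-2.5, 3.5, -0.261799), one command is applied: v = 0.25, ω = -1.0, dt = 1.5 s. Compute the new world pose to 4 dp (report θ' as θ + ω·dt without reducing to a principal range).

θ' = -0.2618 + -1.0·1.5 = -1.7618
R = v/ω = 0.25/-1.0 = -0.2500
x' = -2.5 + -0.2500·(sin -1.7618 − sin -0.2618) = -2.3193
y' = 3.5 − -0.2500·(cos -1.7618 − cos -0.2618) = 3.2111

(-2.3193, 3.2111, -1.7618)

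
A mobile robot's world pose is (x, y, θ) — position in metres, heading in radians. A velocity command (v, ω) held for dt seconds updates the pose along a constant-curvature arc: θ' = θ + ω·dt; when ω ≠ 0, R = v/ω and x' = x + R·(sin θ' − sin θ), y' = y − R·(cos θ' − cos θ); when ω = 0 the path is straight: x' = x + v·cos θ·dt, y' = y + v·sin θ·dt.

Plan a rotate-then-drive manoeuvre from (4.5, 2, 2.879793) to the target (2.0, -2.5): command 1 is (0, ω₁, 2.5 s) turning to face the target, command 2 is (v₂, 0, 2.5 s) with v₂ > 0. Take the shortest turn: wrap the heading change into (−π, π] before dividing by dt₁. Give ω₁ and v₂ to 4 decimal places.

ω₁ = 0.5302, v₂ = 2.0591

heading to target = atan2(-2.5−2, 2−4.5) = -2.0779
Δθ = wrap(-2.0779 − 2.8798) = 1.3255; ω₁ = Δθ/dt₁ = 0.5302
distance = √((2−4.5)² + (-2.5−2)²) = 5.1478; v₂ = distance/dt₂ = 2.0591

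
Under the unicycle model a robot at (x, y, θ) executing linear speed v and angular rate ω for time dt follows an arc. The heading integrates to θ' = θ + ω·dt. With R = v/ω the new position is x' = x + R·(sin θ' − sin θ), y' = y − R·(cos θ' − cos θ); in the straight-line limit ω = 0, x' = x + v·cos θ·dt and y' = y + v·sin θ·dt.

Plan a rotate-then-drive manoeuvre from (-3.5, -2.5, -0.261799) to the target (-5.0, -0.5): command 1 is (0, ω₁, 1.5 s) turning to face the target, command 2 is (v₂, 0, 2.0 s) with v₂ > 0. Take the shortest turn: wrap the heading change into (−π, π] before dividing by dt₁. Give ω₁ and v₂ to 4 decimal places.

heading to target = atan2(-0.5−-2.5, -5−-3.5) = 2.2143
Δθ = wrap(2.2143 − -0.2618) = 2.4761; ω₁ = Δθ/dt₁ = 1.6507
distance = √((-5−-3.5)² + (-0.5−-2.5)²) = 2.5000; v₂ = distance/dt₂ = 1.2500

ω₁ = 1.6507, v₂ = 1.2500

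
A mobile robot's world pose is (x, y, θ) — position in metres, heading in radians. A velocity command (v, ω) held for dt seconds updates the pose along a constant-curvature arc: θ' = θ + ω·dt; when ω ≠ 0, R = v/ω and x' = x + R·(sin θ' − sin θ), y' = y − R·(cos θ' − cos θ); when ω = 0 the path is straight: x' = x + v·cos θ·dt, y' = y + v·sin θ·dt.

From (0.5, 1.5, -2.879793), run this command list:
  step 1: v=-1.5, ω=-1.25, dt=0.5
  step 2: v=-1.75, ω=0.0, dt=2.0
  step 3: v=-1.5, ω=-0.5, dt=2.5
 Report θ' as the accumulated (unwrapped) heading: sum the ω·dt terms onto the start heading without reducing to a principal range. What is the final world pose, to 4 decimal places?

(6.4401, -2.7123, -4.7548)

step 1: θ'=-3.5048 (R=1.2000) → pose (1.2369, 1.4626, -3.5048)
step 2: θ'=-3.5048 (straight) → pose (4.5086, 0.2192, -3.5048)
step 3: θ'=-4.7548 (R=3.0000) → pose (6.4401, -2.7123, -4.7548)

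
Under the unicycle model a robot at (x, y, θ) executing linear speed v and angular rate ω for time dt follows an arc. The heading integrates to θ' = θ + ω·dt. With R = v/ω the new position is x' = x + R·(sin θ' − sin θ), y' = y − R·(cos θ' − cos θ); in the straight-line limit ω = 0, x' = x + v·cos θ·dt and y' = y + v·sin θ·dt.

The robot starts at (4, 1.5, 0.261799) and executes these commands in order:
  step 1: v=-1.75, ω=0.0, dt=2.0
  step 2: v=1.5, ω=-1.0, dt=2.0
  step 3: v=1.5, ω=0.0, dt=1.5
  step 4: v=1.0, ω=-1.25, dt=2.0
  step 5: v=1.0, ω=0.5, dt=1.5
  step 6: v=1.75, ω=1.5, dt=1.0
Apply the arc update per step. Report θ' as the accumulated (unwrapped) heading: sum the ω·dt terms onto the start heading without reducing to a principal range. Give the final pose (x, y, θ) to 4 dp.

step 1: θ'=0.2618 (straight) → pose (0.6193, 0.5941, 0.2618)
step 2: θ'=-1.7382 (R=-1.5000) → pose (2.4865, -1.1047, -1.7382)
step 3: θ'=-1.7382 (straight) → pose (2.1116, -3.3232, -1.7382)
step 4: θ'=-4.2382 (R=-0.8000) → pose (0.6111, -3.5552, -4.2382)
step 5: θ'=-3.4882 (R=2.0000) → pose (-0.4888, -2.5874, -3.4882)
step 6: θ'=-1.9882 (R=1.1667) → pose (-1.9517, -3.2117, -1.9882)

(-1.9517, -3.2117, -1.9882)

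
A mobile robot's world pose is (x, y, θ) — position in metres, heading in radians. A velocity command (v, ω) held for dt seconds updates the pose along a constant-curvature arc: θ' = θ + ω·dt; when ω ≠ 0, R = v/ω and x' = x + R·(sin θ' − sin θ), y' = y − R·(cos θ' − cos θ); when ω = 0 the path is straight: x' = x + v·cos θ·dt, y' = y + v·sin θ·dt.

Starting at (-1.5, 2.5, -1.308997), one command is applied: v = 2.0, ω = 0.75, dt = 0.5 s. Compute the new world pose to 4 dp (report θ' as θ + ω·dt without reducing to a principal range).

(-1.0682, 1.6045, -0.9340)

θ' = -1.3090 + 0.75·0.5 = -0.9340
R = v/ω = 2.0/0.75 = 2.6667
x' = -1.5 + 2.6667·(sin -0.9340 − sin -1.3090) = -1.0682
y' = 2.5 − 2.6667·(cos -0.9340 − cos -1.3090) = 1.6045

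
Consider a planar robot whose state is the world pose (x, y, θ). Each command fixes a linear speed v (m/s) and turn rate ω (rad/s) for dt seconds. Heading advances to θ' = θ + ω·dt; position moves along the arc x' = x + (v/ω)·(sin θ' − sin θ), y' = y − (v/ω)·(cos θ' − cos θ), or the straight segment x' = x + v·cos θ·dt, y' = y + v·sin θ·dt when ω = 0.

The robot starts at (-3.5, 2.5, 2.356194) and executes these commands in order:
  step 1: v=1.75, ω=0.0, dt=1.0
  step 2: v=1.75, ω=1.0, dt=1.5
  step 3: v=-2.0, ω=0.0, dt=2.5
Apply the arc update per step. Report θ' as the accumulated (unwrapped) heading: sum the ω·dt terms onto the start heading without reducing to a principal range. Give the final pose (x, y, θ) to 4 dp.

step 1: θ'=2.3562 (straight) → pose (-4.7374, 3.7374, 2.3562)
step 2: θ'=3.8562 (R=1.7500) → pose (-7.1217, 3.8219, 3.8562)
step 3: θ'=3.8562 (straight) → pose (-3.3449, 7.0985, 3.8562)

(-3.3449, 7.0985, 3.8562)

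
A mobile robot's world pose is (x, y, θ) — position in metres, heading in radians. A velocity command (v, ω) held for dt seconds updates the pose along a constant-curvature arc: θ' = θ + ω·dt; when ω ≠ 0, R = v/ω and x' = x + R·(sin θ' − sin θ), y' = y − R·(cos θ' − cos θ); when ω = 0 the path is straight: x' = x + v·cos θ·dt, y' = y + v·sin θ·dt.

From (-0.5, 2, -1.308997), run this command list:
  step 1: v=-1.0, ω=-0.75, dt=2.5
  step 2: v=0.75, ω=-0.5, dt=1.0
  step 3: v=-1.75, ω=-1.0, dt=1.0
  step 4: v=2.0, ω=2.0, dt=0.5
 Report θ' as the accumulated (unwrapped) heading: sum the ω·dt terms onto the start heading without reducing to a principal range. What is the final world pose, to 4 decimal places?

step 1: θ'=-3.1840 (R=1.3333) → pose (0.8444, 3.6772, -3.1840)
step 2: θ'=-3.6840 (R=-1.5000) → pose (0.1337, 3.8912, -3.6840)
step 3: θ'=-4.6840 (R=1.7500) → pose (0.9797, 2.4420, -4.6840)
step 4: θ'=-3.6840 (R=1.0000) → pose (0.4963, 3.2701, -3.6840)

(0.4963, 3.2701, -3.6840)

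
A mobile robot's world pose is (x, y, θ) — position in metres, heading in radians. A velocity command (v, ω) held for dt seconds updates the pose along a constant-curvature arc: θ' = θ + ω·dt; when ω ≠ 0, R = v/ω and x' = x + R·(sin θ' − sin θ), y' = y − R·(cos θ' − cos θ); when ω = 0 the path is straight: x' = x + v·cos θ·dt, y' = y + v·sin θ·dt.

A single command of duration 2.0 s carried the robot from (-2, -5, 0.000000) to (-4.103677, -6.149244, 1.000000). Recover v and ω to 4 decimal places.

v = -1.2500, ω = 0.5000

Δθ = 1.000000 − 0.000000 = 1.000000
ω = Δθ/dt = 1.000000/2.0 = 0.5000
R = Δx/(sin θ' − sin θ) = -2.5000
v = R·ω = -2.5000·0.5000 = -1.2500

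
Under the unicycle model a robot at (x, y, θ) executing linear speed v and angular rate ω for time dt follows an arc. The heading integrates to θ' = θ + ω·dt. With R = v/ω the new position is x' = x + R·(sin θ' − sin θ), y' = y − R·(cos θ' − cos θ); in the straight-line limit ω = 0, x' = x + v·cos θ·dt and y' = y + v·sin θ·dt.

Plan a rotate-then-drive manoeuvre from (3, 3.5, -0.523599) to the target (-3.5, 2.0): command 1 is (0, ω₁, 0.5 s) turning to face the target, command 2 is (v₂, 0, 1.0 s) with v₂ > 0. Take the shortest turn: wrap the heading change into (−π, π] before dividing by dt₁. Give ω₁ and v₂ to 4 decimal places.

ω₁ = -4.7824, v₂ = 6.6708

heading to target = atan2(2−3.5, -3.5−3) = -2.9148
Δθ = wrap(-2.9148 − -0.5236) = -2.3912; ω₁ = Δθ/dt₁ = -4.7824
distance = √((-3.5−3)² + (2−3.5)²) = 6.6708; v₂ = distance/dt₂ = 6.6708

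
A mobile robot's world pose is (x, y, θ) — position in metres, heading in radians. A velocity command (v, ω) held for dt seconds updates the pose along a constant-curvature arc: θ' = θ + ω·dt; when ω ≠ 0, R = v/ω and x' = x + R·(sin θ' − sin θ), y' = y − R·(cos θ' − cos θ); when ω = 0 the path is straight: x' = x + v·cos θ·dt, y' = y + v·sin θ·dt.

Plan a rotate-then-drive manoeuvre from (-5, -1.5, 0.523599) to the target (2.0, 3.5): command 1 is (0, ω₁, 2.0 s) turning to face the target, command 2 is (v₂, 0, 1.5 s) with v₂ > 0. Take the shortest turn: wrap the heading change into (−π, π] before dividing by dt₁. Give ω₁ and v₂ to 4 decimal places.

ω₁ = 0.0483, v₂ = 5.7349

heading to target = atan2(3.5−-1.5, 2−-5) = 0.6202
Δθ = wrap(0.6202 − 0.5236) = 0.0967; ω₁ = Δθ/dt₁ = 0.0483
distance = √((2−-5)² + (3.5−-1.5)²) = 8.6023; v₂ = distance/dt₂ = 5.7349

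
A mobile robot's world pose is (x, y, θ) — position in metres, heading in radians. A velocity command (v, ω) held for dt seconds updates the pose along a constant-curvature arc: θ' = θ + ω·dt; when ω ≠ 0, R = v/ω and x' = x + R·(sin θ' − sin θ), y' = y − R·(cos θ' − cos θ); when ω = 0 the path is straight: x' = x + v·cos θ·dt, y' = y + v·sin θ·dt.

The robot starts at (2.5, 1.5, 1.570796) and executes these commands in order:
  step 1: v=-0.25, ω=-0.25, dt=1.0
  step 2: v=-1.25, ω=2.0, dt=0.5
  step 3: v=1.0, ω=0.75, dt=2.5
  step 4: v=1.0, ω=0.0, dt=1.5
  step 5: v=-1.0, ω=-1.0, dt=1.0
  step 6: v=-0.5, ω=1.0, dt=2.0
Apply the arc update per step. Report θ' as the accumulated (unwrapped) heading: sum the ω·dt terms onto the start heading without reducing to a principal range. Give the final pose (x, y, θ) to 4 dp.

(0.9723, 0.3537, 5.1958)

step 1: θ'=1.3208 (R=1.0000) → pose (2.4689, 1.2526, 1.3208)
step 2: θ'=2.3208 (R=-0.6250) → pose (2.6172, 0.6719, 2.3208)
step 3: θ'=4.1958 (R=1.3333) → pose (0.4822, 0.4217, 4.1958)
step 4: θ'=4.1958 (straight) → pose (-0.2586, -0.8826, 4.1958)
step 5: θ'=3.1958 (R=1.0000) → pose (0.5567, -0.3780, 3.1958)
step 6: θ'=5.1958 (R=-0.5000) → pose (0.9723, 0.3537, 5.1958)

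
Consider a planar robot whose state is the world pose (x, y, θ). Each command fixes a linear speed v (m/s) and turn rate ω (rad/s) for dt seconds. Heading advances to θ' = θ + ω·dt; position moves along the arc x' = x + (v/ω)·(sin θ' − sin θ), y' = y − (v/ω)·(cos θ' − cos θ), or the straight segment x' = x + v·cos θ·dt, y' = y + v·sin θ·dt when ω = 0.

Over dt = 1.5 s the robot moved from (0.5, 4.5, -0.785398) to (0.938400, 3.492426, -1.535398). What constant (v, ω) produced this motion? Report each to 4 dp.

Δθ = -1.535398 − -0.785398 = -0.750000
ω = Δθ/dt = -0.750000/1.5 = -0.5000
R = −Δy/(cos θ' − cos θ) = -1.5000
v = R·ω = -1.5000·-0.5000 = 0.7500

v = 0.7500, ω = -0.5000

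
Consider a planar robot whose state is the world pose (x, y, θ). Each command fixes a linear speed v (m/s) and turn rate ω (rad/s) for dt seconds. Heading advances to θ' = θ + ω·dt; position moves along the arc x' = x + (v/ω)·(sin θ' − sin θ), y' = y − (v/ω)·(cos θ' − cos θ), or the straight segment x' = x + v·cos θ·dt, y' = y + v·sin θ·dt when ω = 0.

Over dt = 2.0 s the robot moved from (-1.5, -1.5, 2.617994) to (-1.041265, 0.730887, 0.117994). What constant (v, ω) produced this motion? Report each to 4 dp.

Δθ = 0.117994 − 2.617994 = -2.500000
ω = Δθ/dt = -2.500000/2.0 = -1.2500
R = −Δy/(cos θ' − cos θ) = -1.2000
v = R·ω = -1.2000·-1.2500 = 1.5000

v = 1.5000, ω = -1.2500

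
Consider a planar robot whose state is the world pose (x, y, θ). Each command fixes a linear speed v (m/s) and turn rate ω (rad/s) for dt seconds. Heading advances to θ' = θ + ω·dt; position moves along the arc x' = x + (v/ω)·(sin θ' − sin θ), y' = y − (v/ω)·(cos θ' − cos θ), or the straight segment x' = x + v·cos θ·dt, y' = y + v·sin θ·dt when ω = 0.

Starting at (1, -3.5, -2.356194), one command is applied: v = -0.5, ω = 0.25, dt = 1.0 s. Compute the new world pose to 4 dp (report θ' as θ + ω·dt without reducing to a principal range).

(1.3059, -3.1062, -2.1062)

θ' = -2.3562 + 0.25·1.0 = -2.1062
R = v/ω = -0.5/0.25 = -2.0000
x' = 1 + -2.0000·(sin -2.1062 − sin -2.3562) = 1.3059
y' = -3.5 − -2.0000·(cos -2.1062 − cos -2.3562) = -3.1062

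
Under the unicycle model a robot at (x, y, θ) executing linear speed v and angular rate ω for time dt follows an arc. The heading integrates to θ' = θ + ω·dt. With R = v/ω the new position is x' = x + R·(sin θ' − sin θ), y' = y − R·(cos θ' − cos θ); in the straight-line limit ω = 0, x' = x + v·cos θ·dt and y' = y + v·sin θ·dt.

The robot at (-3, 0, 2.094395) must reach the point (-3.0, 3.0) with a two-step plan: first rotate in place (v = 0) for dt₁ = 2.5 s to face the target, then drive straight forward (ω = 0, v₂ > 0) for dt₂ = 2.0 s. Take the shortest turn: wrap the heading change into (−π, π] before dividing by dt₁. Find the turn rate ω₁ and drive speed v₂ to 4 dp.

ω₁ = -0.2094, v₂ = 1.5000

heading to target = atan2(3−0, -3−-3) = 1.5708
Δθ = wrap(1.5708 − 2.0944) = -0.5236; ω₁ = Δθ/dt₁ = -0.2094
distance = √((-3−-3)² + (3−0)²) = 3.0000; v₂ = distance/dt₂ = 1.5000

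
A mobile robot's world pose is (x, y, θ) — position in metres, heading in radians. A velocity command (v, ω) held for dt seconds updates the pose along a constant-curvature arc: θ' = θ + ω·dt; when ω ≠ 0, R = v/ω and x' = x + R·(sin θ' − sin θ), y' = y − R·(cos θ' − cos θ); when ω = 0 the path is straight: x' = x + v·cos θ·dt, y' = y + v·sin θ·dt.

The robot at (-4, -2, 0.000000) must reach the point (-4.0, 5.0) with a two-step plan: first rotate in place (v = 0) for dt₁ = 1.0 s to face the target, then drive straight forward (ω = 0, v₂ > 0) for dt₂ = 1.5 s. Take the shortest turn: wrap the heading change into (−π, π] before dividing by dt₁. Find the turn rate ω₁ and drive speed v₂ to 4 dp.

ω₁ = 1.5708, v₂ = 4.6667

heading to target = atan2(5−-2, -4−-4) = 1.5708
Δθ = wrap(1.5708 − 0.0000) = 1.5708; ω₁ = Δθ/dt₁ = 1.5708
distance = √((-4−-4)² + (5−-2)²) = 7.0000; v₂ = distance/dt₂ = 4.6667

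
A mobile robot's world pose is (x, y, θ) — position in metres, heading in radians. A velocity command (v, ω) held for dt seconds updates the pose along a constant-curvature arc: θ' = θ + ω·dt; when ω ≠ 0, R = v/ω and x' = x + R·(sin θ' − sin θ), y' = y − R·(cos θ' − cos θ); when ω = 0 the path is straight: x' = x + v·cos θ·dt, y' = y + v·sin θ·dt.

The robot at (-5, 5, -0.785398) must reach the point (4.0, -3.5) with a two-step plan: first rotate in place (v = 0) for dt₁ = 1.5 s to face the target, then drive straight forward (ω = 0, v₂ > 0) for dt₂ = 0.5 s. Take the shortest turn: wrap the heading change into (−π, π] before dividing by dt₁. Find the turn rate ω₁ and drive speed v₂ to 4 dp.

heading to target = atan2(-3.5−5, 4−-5) = -0.7568
Δθ = wrap(-0.7568 − -0.7854) = 0.0286; ω₁ = Δθ/dt₁ = 0.0190
distance = √((4−-5)² + (-3.5−5)²) = 12.3794; v₂ = distance/dt₂ = 24.7588

ω₁ = 0.0190, v₂ = 24.7588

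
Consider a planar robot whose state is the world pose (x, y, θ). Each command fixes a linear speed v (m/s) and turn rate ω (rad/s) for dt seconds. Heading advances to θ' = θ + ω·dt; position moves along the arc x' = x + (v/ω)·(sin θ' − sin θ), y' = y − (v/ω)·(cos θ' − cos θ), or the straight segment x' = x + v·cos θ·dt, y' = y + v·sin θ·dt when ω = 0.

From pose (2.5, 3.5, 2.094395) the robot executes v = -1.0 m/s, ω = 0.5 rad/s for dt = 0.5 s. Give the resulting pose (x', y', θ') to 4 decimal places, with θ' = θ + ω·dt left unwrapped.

(2.8012, 3.1026, 2.3444)

θ' = 2.0944 + 0.5·0.5 = 2.3444
R = v/ω = -1.0/0.5 = -2.0000
x' = 2.5 + -2.0000·(sin 2.3444 − sin 2.0944) = 2.8012
y' = 3.5 − -2.0000·(cos 2.3444 − cos 2.0944) = 3.1026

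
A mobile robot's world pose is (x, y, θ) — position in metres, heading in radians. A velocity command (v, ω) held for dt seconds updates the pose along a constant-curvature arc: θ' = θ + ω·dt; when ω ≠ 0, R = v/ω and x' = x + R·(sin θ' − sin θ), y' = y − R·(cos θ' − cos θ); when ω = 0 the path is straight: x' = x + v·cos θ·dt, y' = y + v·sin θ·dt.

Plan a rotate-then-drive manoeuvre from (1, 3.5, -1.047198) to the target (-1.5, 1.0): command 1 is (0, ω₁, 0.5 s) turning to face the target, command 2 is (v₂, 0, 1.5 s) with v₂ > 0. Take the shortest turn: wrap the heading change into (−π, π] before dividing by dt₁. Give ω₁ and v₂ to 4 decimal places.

ω₁ = -2.6180, v₂ = 2.3570

heading to target = atan2(1−3.5, -1.5−1) = -2.3562
Δθ = wrap(-2.3562 − -1.0472) = -1.3090; ω₁ = Δθ/dt₁ = -2.6180
distance = √((-1.5−1)² + (1−3.5)²) = 3.5355; v₂ = distance/dt₂ = 2.3570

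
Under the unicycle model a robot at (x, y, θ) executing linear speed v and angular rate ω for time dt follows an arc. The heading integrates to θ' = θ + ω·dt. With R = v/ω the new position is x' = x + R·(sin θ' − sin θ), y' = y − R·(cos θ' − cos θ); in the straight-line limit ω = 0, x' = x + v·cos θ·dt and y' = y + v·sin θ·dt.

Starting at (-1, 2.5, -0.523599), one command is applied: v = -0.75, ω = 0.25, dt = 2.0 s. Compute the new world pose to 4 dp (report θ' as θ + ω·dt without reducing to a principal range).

θ' = -0.5236 + 0.25·2.0 = -0.0236
R = v/ω = -0.75/0.25 = -3.0000
x' = -1 + -3.0000·(sin -0.0236 − sin -0.5236) = -2.4292
y' = 2.5 − -3.0000·(cos -0.0236 − cos -0.5236) = 2.9011

(-2.4292, 2.9011, -0.0236)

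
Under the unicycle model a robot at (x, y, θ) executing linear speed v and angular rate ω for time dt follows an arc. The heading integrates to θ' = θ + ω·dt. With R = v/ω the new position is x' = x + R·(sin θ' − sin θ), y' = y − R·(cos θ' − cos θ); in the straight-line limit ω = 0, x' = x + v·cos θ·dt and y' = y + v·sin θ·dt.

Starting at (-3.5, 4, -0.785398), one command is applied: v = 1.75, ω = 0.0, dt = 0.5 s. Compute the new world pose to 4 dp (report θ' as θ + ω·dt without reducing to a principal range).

θ' = -0.7854 + 0.0·0.5 = -0.7854
ω = 0 → straight: x' = -3.5 + 1.75·cos(-0.7854)·0.5 = -2.8813
y' = 4 + 1.75·sin(-0.7854)·0.5 = 3.3813

(-2.8813, 3.3813, -0.7854)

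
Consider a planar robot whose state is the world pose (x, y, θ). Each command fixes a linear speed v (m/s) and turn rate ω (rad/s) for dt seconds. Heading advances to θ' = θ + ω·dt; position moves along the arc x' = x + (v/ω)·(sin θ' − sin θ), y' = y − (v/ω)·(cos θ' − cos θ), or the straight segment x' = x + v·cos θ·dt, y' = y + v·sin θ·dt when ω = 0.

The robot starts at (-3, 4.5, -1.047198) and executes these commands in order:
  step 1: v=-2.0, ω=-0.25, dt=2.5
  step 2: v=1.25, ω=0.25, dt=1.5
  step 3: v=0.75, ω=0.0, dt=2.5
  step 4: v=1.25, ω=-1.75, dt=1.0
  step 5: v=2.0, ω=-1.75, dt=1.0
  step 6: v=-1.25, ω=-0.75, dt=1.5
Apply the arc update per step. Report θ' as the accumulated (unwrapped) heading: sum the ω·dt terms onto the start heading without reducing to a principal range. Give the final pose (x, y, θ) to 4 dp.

step 1: θ'=-1.6722 (R=8.0000) → pose (-4.0307, 9.3098, -1.6722)
step 2: θ'=-1.2972 (R=5.0000) → pose (-3.8704, 7.4527, -1.2972)
step 3: θ'=-1.2972 (straight) → pose (-3.3638, 5.6474, -1.2972)
step 4: θ'=-3.0472 (R=-0.7143) → pose (-3.9842, 4.7433, -3.0472)
step 5: θ'=-4.7972 (R=-1.1429) → pose (-5.2307, 5.9779, -4.7972)
step 6: θ'=-5.9222 (R=1.6667) → pose (-6.3027, 4.5598, -5.9222)

(-6.3027, 4.5598, -5.9222)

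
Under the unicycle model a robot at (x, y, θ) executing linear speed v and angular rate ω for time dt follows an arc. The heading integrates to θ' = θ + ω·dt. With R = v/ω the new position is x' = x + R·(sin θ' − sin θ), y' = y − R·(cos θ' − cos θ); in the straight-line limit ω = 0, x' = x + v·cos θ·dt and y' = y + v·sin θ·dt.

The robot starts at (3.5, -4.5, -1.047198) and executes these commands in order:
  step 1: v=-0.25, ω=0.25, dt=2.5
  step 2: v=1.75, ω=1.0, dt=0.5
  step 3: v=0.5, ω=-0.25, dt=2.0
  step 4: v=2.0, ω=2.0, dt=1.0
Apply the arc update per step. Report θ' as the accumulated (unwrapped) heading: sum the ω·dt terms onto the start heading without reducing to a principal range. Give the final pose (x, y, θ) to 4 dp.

(6.2816, -3.4866, 1.5778)

step 1: θ'=-0.4222 (R=-1.0000) → pose (3.0437, -4.0878, -0.4222)
step 2: θ'=0.0778 (R=1.7500) → pose (3.8968, -4.2362, 0.0778)
step 3: θ'=-0.4222 (R=-2.0000) → pose (4.8718, -4.4058, -0.4222)
step 4: θ'=1.5778 (R=1.0000) → pose (6.2816, -3.4866, 1.5778)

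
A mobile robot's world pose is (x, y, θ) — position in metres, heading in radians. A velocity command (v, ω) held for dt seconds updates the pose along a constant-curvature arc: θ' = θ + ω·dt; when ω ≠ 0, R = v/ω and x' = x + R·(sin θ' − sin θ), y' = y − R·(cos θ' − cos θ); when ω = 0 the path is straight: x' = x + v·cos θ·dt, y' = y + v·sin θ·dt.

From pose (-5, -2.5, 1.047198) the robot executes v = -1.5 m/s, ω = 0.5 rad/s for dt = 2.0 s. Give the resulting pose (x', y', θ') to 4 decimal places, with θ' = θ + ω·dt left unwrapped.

θ' = 1.0472 + 0.5·2.0 = 2.0472
R = v/ω = -1.5/0.5 = -3.0000
x' = -5 + -3.0000·(sin 2.0472 − sin 1.0472) = -5.0679
y' = -2.5 − -3.0000·(cos 2.0472 − cos 1.0472) = -5.3758

(-5.0679, -5.3758, 2.0472)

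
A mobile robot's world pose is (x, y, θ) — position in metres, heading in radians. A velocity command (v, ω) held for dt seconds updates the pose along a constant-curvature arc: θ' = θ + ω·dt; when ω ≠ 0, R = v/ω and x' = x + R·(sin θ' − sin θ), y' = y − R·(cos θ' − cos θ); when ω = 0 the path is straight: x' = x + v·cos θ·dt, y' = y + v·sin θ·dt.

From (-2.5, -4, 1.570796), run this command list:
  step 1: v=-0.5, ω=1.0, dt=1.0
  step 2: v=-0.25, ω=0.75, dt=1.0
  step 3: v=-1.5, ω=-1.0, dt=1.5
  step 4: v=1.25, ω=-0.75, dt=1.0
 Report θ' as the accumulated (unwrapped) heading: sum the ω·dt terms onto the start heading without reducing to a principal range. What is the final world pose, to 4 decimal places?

step 1: θ'=2.5708 (R=-0.5000) → pose (-2.2702, -4.4207, 2.5708)
step 2: θ'=3.3208 (R=-0.3333) → pose (-2.0306, -4.4682, 3.3208)
step 3: θ'=1.8208 (R=1.5000) → pose (-0.3099, -5.5731, 1.8208)
step 4: θ'=1.0708 (R=-1.6667) → pose (-0.1577, -4.3617, 1.0708)

(-0.1577, -4.3617, 1.0708)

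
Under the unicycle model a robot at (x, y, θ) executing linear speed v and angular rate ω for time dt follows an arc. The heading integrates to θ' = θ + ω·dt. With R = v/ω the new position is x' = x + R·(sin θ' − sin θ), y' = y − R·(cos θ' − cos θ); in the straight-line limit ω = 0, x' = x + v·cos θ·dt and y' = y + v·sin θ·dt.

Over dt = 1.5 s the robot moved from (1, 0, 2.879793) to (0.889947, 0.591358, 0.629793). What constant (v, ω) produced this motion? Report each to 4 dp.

v = 0.5000, ω = -1.5000

Δθ = 0.629793 − 2.879793 = -2.250000
ω = Δθ/dt = -2.250000/1.5 = -1.5000
R = −Δy/(cos θ' − cos θ) = -0.3333
v = R·ω = -0.3333·-1.5000 = 0.5000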